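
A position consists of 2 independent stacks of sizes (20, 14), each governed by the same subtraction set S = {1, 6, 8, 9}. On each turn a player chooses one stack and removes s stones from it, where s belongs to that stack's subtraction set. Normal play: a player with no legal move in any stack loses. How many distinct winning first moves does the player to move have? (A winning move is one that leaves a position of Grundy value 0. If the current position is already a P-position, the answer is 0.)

4

All stacks use S = {1, 6, 8, 9}:
G(0) = 0
G(1) = mex{0} = 1
G(2) = mex{1} = 0
G(3) = mex{0} = 1
G(4) = mex{1} = 0
G(5) = mex{0} = 1
G(6) = mex{1,0} = 2
G(7) = mex{2,1} = 0
G(8) = mex{0,0,0} = 1
G(9) = mex{1,1,1,0} = 2
G(10) = mex{2,0,0,1} = 3
G(11) = mex{3,1,1,0} = 2
G(12) = mex{2,2,0,1} = 3
G(13) = mex{3,0,1,0} = 2
G(14) = mex{2,1,2,1} = 0
G(15) = mex{0,2,0,2} = 1
G(16) = mex{1,3,1,0} = 2
G(17) = mex{2,2,2,1} = 0
G(18) = mex{0,3,3,2} = 1
G(19) = mex{1,2,2,3} = 0
G(20) = mex{0,0,3,2} = 1
Stack A: G(20) = 1.
Stack B: G(14) = 0.
Combined Grundy value = 1 ⊕ 0 = 1.
A winning move leaves total XOR = 0, i.e. changes one component's Grundy value g to g ⊕ X where X is the current total.
Stack A: need g' = 1⊕1 = 0. Options: 20−1→G=0, 20−6→G=0, 20−8→G=3, 20−9→G=2. Hits: 2.
Stack B: need g' = 0⊕1 = 1. Options: 14−1→G=2, 14−6→G=1, 14−8→G=2, 14−9→G=1. Hits: 2.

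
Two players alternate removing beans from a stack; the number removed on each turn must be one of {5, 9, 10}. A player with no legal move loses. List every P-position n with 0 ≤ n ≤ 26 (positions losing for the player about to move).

0, 1, 2, 3, 4, 15, 16, 17, 18, 19

G(0) = 0
G(1) = mex{} = 0
G(2) = mex{} = 0
G(3) = mex{} = 0
G(4) = mex{} = 0
G(5) = mex{0} = 1
G(6) = mex{0} = 1
G(7) = mex{0} = 1
G(8) = mex{0} = 1
G(9) = mex{0,0} = 1
G(10) = mex{1,0,0} = 2
G(11) = mex{1,0,0} = 2
G(12) = mex{1,0,0} = 2
G(13) = mex{1,0,0} = 2
G(14) = mex{1,1,0} = 2
G(15) = mex{2,1,1} = 0
G(16) = mex{2,1,1} = 0
G(17) = mex{2,1,1} = 0
G(18) = mex{2,1,1} = 0
G(19) = mex{2,2,1} = 0
G(20) = mex{0,2,2} = 1
G(21) = mex{0,2,2} = 1
G(22) = mex{0,2,2} = 1
G(23) = mex{0,2,2} = 1
G(24) = mex{0,0,2} = 1
G(25) = mex{1,0,0} = 2
G(26) = mex{1,0,0} = 2
P-positions are exactly the n with G(n) = 0.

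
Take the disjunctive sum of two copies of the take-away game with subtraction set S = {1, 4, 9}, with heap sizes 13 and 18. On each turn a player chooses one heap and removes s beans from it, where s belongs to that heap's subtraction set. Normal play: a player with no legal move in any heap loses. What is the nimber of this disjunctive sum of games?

0

All heaps use S = {1, 4, 9}:
n :  0  1  2  3  4  5  6  7  8  9 10 11 12 13 14 15 16 17 18
G :  0  1  0  1  2  0  1  0  1  2  0  1  0  1  2  0  1  0  1
Heap A: G(13) = 1.
Heap B: G(18) = 1.
Combined Grundy value = 1 ⊕ 1 = 0.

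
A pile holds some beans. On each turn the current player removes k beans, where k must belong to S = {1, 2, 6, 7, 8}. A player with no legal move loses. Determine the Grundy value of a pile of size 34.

G(0) = 0
G(1) = mex{0} = 1
G(2) = mex{1,0} = 2
G(3) = mex{2,1} = 0
G(4) = mex{0,2} = 1
G(5) = mex{1,0} = 2
G(6) = mex{2,1,0} = 3
G(7) = mex{3,2,1,0} = 4
G(8) = mex{4,3,2,1,0} = 5
G(9) = mex{5,4,0,2,1} = 3
G(10) = mex{3,5,1,0,2} = 4
G(11) = mex{4,3,2,1,0} = 5
G(12) = mex{5,4,3,2,1} = 0
G(13) = mex{0,5,4,3,2} = 1
G(14) = mex{1,0,5,4,3} = 2
G(15) = mex{2,1,3,5,4} = 0
G(16) = mex{0,2,4,3,5} = 1
G(17) = mex{1,0,5,4,3} = 2
G(18) = mex{2,1,0,5,4} = 3
G(19) = mex{3,2,1,0,5} = 4
G(20) = mex{4,3,2,1,0} = 5
G(21) = mex{5,4,0,2,1} = 3
G(22) = mex{3,5,1,0,2} = 4
G(23) = mex{4,3,2,1,0} = 5
G(24) = mex{5,4,3,2,1} = 0
G(25) = mex{0,5,4,3,2} = 1
G(26) = mex{1,0,5,4,3} = 2
G(27) = mex{2,1,3,5,4} = 0
G(28) = mex{0,2,4,3,5} = 1
G(29) = mex{1,0,5,4,3} = 2
G(30) = mex{2,1,0,5,4} = 3
G(31) = mex{3,2,1,0,5} = 4
G(32) = mex{4,3,2,1,0} = 5
G(33) = mex{5,4,0,2,1} = 3
G(34) = mex{3,5,1,0,2} = 4

4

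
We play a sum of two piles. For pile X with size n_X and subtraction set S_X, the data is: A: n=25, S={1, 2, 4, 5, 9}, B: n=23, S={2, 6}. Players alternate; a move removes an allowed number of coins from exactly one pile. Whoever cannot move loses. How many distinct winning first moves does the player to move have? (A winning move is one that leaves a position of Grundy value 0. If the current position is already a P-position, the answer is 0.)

Pile A, S = {1, 2, 4, 5, 9}:
n :  0  1  2  3  4  5  6  7  8  9 10 11 12 13 14 15 16 17 18 19 20 21 22 23 24 25
G :  0  1  2  0  1  2  0  1  2  3  4  5  3  0  1  2  0  1  2  0  1  2  3  4  5  3
G_A(25) = 3.
Pile B, S = {2, 6}:
n :  0  1  2  3  4  5  6  7  8  9 10 11 12 13 14 15 16 17 18 19 20 21 22 23
G :  0  0  1  1  0  0  1  1  0  0  1  1  0  0  1  1  0  0  1  1  0  0  1  1
G_B(23) = 1.
Combined Grundy value = 3 ⊕ 1 = 2.
A winning move leaves total XOR = 0, i.e. changes one component's Grundy value g to g ⊕ X where X is the current total.
Pile A: need g' = 3⊕2 = 1. Options: 25−1→G=5, 25−2→G=4, 25−4→G=2, 25−5→G=1, 25−9→G=0. Hits: 1.
Pile B: need g' = 1⊕2 = 3. Options: 23−2→G=0, 23−6→G=0. Hits: 0.

1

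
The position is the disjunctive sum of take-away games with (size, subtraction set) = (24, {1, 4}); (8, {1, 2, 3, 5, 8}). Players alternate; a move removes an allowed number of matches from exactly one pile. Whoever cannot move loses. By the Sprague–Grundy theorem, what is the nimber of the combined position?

6

Pile A, S = {1, 4}:
G(0) = 0
G(1) = mex{0} = 1
G(2) = mex{1} = 0
G(3) = mex{0} = 1
G(4) = mex{1,0} = 2
G(5) = mex{2,1} = 0
G(6) = mex{0,0} = 1
G(7) = mex{1,1} = 0
G(8) = mex{0,2} = 1
G(9) = mex{1,0} = 2
G(10) = mex{2,1} = 0
G(11) = mex{0,0} = 1
G(12) = mex{1,1} = 0
G(13) = mex{0,2} = 1
G(14) = mex{1,0} = 2
G(15) = mex{2,1} = 0
G(16) = mex{0,0} = 1
G(17) = mex{1,1} = 0
G(18) = mex{0,2} = 1
G(19) = mex{1,0} = 2
G(20) = mex{2,1} = 0
G(21) = mex{0,0} = 1
G(22) = mex{1,1} = 0
G(23) = mex{0,2} = 1
G(24) = mex{1,0} = 2
G_A(24) = 2.
Pile B, S = {1, 2, 3, 5, 8}:
n : 0 1 2 3 4 5 6 7 8
G : 0 1 2 3 0 1 2 3 4
G_B(8) = 4.
Combined Grundy value = 2 ⊕ 4 = 6.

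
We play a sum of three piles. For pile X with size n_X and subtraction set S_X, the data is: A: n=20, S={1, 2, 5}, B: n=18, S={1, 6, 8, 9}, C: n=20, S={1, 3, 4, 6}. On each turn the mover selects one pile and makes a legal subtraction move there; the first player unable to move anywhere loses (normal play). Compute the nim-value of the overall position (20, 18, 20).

1

Pile A, S = {1, 2, 5}:
n :  0  1  2  3  4  5  6  7  8  9 10 11 12 13 14 15 16 17 18 19 20
G :  0  1  2  0  1  2  0  1  2  0  1  2  0  1  2  0  1  2  0  1  2
G_A(20) = 2.
Pile B, S = {1, 6, 8, 9}:
n :  0  1  2  3  4  5  6  7  8  9 10 11 12 13 14 15 16 17 18
G :  0  1  0  1  0  1  2  0  1  2  3  2  3  2  0  1  2  0  1
G_B(18) = 1.
Pile C, S = {1, 3, 4, 6}:
G(0) = 0
G(1) = mex{0} = 1
G(2) = mex{1} = 0
G(3) = mex{0,0} = 1
G(4) = mex{1,1,0} = 2
G(5) = mex{2,0,1} = 3
G(6) = mex{3,1,0,0} = 2
G(7) = mex{2,2,1,1} = 0
G(8) = mex{0,3,2,0} = 1
G(9) = mex{1,2,3,1} = 0
G(10) = mex{0,0,2,2} = 1
G(11) = mex{1,1,0,3} = 2
G(12) = mex{2,0,1,2} = 3
G(13) = mex{3,1,0,0} = 2
G(14) = mex{2,2,1,1} = 0
G(15) = mex{0,3,2,0} = 1
G(16) = mex{1,2,3,1} = 0
G(17) = mex{0,0,2,2} = 1
G(18) = mex{1,1,0,3} = 2
G(19) = mex{2,0,1,2} = 3
G(20) = mex{3,1,0,0} = 2
G_C(20) = 2.
Combined Grundy value = 2 ⊕ 1 ⊕ 2 = 1.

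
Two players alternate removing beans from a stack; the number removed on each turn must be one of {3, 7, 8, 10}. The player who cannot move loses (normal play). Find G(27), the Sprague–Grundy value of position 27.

2

G(0) = 0
G(1) = mex{} = 0
G(2) = mex{} = 0
G(3) = mex{0} = 1
G(4) = mex{0} = 1
G(5) = mex{0} = 1
G(6) = mex{1} = 0
G(7) = mex{1,0} = 2
G(8) = mex{1,0,0} = 2
G(9) = mex{0,0,0} = 1
G(10) = mex{2,1,0,0} = 3
G(11) = mex{2,1,1,0} = 3
G(12) = mex{1,1,1,0} = 2
G(13) = mex{3,0,1,1} = 2
G(14) = mex{3,2,0,1} = 4
G(15) = mex{2,2,2,1} = 0
G(16) = mex{2,1,2,0} = 3
G(17) = mex{4,3,1,2} = 0
G(18) = mex{0,3,3,2} = 1
G(19) = mex{3,2,3,1} = 0
G(20) = mex{0,2,2,3} = 1
G(21) = mex{1,4,2,3} = 0
G(22) = mex{0,0,4,2} = 1
G(23) = mex{1,3,0,2} = 4
G(24) = mex{0,0,3,4} = 1
G(25) = mex{1,1,0,0} = 2
G(26) = mex{4,0,1,3} = 2
G(27) = mex{1,1,0,0} = 2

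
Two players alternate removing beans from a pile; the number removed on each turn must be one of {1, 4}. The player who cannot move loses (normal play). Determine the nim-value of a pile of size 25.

G(0) = 0
G(1) = mex{0} = 1
G(2) = mex{1} = 0
G(3) = mex{0} = 1
G(4) = mex{1,0} = 2
G(5) = mex{2,1} = 0
G(6) = mex{0,0} = 1
G(7) = mex{1,1} = 0
G(8) = mex{0,2} = 1
G(9) = mex{1,0} = 2
G(10) = mex{2,1} = 0
G(11) = mex{0,0} = 1
G(12) = mex{1,1} = 0
G(13) = mex{0,2} = 1
G(14) = mex{1,0} = 2
G(15) = mex{2,1} = 0
G(16) = mex{0,0} = 1
G(17) = mex{1,1} = 0
G(18) = mex{0,2} = 1
G(19) = mex{1,0} = 2
G(20) = mex{2,1} = 0
G(21) = mex{0,0} = 1
G(22) = mex{1,1} = 0
G(23) = mex{0,2} = 1
G(24) = mex{1,0} = 2
G(25) = mex{2,1} = 0

0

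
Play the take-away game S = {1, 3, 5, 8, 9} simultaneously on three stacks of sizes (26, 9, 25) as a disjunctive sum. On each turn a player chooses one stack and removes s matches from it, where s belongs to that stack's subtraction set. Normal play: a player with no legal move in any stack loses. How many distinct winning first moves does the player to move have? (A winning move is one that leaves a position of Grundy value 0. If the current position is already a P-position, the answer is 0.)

3

All stacks use S = {1, 3, 5, 8, 9}:
G(0) = 0
G(1) = mex{0} = 1
G(2) = mex{1} = 0
G(3) = mex{0,0} = 1
G(4) = mex{1,1} = 0
G(5) = mex{0,0,0} = 1
G(6) = mex{1,1,1} = 0
G(7) = mex{0,0,0} = 1
G(8) = mex{1,1,1,0} = 2
G(9) = mex{2,0,0,1,0} = 3
G(10) = mex{3,1,1,0,1} = 2
G(11) = mex{2,2,0,1,0} = 3
G(12) = mex{3,3,1,0,1} = 2
G(13) = mex{2,2,2,1,0} = 3
G(14) = mex{3,3,3,0,1} = 2
G(15) = mex{2,2,2,1,0} = 3
G(16) = mex{3,3,3,2,1} = 0
G(17) = mex{0,2,2,3,2} = 1
G(18) = mex{1,3,3,2,3} = 0
G(19) = mex{0,0,2,3,2} = 1
G(20) = mex{1,1,3,2,3} = 0
G(21) = mex{0,0,0,3,2} = 1
G(22) = mex{1,1,1,2,3} = 0
G(23) = mex{0,0,0,3,2} = 1
G(24) = mex{1,1,1,0,3} = 2
G(25) = mex{2,0,0,1,0} = 3
G(26) = mex{3,1,1,0,1} = 2
Stack A: G(26) = 2.
Stack B: G(9) = 3.
Stack C: G(25) = 3.
Combined Grundy value = 2 ⊕ 3 ⊕ 3 = 2.
A winning move leaves total XOR = 0, i.e. changes one component's Grundy value g to g ⊕ X where X is the current total.
Stack A: need g' = 2⊕2 = 0. Options: 26−1→G=3, 26−3→G=1, 26−5→G=1, 26−8→G=0, 26−9→G=1. Hits: 1.
Stack B: need g' = 3⊕2 = 1. Options: 9−1→G=2, 9−3→G=0, 9−5→G=0, 9−8→G=1, 9−9→G=0. Hits: 1.
Stack C: need g' = 3⊕2 = 1. Options: 25−1→G=2, 25−3→G=0, 25−5→G=0, 25−8→G=1, 25−9→G=0. Hits: 1.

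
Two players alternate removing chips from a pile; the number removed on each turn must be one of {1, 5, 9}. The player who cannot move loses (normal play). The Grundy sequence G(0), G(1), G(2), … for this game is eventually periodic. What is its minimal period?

G(0) = 0
G(1) = mex{0} = 1
G(2) = mex{1} = 0
G(3) = mex{0} = 1
G(4) = mex{1} = 0
G(5) = mex{0,0} = 1
G(6) = mex{1,1} = 0
G(7) = mex{0,0} = 1
G(8) = mex{1,1} = 0
G(9) = mex{0,0,0} = 1
G(10) = mex{1,1,1} = 0
G(11) = mex{0,0,0} = 1
G(12) = mex{1,1,1} = 0
G(13) = mex{0,0,0} = 1
G(14) = mex{1,1,1} = 0
G(n+2) = G(n) holds for n = 0,…,8 (a full window of length max(S) = 9), so the sequence is purely periodic with period 2.

2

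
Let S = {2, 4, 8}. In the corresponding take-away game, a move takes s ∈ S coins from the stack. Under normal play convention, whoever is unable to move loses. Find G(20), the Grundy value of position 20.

G(0) = 0
G(1) = mex{} = 0
G(2) = mex{0} = 1
G(3) = mex{0} = 1
G(4) = mex{1,0} = 2
G(5) = mex{1,0} = 2
G(6) = mex{2,1} = 0
G(7) = mex{2,1} = 0
G(8) = mex{0,2,0} = 1
G(9) = mex{0,2,0} = 1
G(10) = mex{1,0,1} = 2
G(11) = mex{1,0,1} = 2
G(12) = mex{2,1,2} = 0
G(13) = mex{2,1,2} = 0
G(14) = mex{0,2,0} = 1
G(15) = mex{0,2,0} = 1
G(16) = mex{1,0,1} = 2
G(17) = mex{1,0,1} = 2
G(18) = mex{2,1,2} = 0
G(19) = mex{2,1,2} = 0
G(20) = mex{0,2,0} = 1

1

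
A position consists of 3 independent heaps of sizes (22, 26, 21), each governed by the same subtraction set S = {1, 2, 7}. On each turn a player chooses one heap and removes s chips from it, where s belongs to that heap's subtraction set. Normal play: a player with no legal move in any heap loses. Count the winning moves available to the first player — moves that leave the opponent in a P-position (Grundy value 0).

All heaps use S = {1, 2, 7}:
G(0) = 0
G(1) = mex{0} = 1
G(2) = mex{1,0} = 2
G(3) = mex{2,1} = 0
G(4) = mex{0,2} = 1
G(5) = mex{1,0} = 2
G(6) = mex{2,1} = 0
G(7) = mex{0,2,0} = 1
G(8) = mex{1,0,1} = 2
G(9) = mex{2,1,2} = 0
G(10) = mex{0,2,0} = 1
G(11) = mex{1,0,1} = 2
G(12) = mex{2,1,2} = 0
G(13) = mex{0,2,0} = 1
G(14) = mex{1,0,1} = 2
G(15) = mex{2,1,2} = 0
G(16) = mex{0,2,0} = 1
G(17) = mex{1,0,1} = 2
G(18) = mex{2,1,2} = 0
G(19) = mex{0,2,0} = 1
G(20) = mex{1,0,1} = 2
G(21) = mex{2,1,2} = 0
G(22) = mex{0,2,0} = 1
G(23) = mex{1,0,1} = 2
G(24) = mex{2,1,2} = 0
G(25) = mex{0,2,0} = 1
G(26) = mex{1,0,1} = 2
Heap A: G(22) = 1.
Heap B: G(26) = 2.
Heap C: G(21) = 0.
Combined Grundy value = 1 ⊕ 2 ⊕ 0 = 3.
A winning move leaves total XOR = 0, i.e. changes one component's Grundy value g to g ⊕ X where X is the current total.
Heap A: need g' = 1⊕3 = 2. Options: 22−1→G=0, 22−2→G=2, 22−7→G=0. Hits: 1.
Heap B: need g' = 2⊕3 = 1. Options: 26−1→G=1, 26−2→G=0, 26−7→G=1. Hits: 2.
Heap C: need g' = 0⊕3 = 3. Options: 21−1→G=2, 21−2→G=1, 21−7→G=2. Hits: 0.

3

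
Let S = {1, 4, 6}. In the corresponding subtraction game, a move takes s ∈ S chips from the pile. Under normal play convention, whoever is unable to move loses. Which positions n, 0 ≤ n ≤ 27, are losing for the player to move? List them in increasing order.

0, 2, 5, 7, 10, 12, 15, 17, 20, 22, 25, 27

G(0) = 0
G(1) = mex{0} = 1
G(2) = mex{1} = 0
G(3) = mex{0} = 1
G(4) = mex{1,0} = 2
G(5) = mex{2,1} = 0
G(6) = mex{0,0,0} = 1
G(7) = mex{1,1,1} = 0
G(8) = mex{0,2,0} = 1
G(9) = mex{1,0,1} = 2
G(10) = mex{2,1,2} = 0
G(11) = mex{0,0,0} = 1
G(12) = mex{1,1,1} = 0
G(13) = mex{0,2,0} = 1
G(14) = mex{1,0,1} = 2
G(15) = mex{2,1,2} = 0
G(16) = mex{0,0,0} = 1
G(17) = mex{1,1,1} = 0
G(18) = mex{0,2,0} = 1
G(19) = mex{1,0,1} = 2
G(20) = mex{2,1,2} = 0
G(21) = mex{0,0,0} = 1
G(22) = mex{1,1,1} = 0
G(23) = mex{0,2,0} = 1
G(24) = mex{1,0,1} = 2
G(25) = mex{2,1,2} = 0
G(26) = mex{0,0,0} = 1
G(27) = mex{1,1,1} = 0
P-positions are exactly the n with G(n) = 0.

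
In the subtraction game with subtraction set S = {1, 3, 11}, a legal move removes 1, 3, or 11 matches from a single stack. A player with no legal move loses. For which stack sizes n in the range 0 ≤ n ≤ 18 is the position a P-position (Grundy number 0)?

0, 2, 4, 6, 8, 10, 12, 14, 16, 18

n :  0  1  2  3  4  5  6  7  8  9 10 11 12 13 14 15 16 17 18
G :  0  1  0  1  0  1  0  1  0  1  0  1  0  1  0  1  0  1  0
P-positions are exactly the n with G(n) = 0.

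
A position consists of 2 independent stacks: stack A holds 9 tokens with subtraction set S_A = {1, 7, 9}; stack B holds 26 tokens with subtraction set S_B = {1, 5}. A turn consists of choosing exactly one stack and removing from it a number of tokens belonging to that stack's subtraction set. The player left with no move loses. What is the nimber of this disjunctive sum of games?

1

Stack A, S = {1, 7, 9}:
n : 0 1 2 3 4 5 6 7 8 9
G : 0 1 0 1 0 1 0 1 0 1
G_A(9) = 1.
Stack B, S = {1, 5}:
n :  0  1  2  3  4  5  6  7  8  9 10 11 12 13 14 15 16 17 18 19 20 21 22 23 24 25 26
G :  0  1  0  1  0  1  0  1  0  1  0  1  0  1  0  1  0  1  0  1  0  1  0  1  0  1  0
G_B(26) = 0.
Combined Grundy value = 1 ⊕ 0 = 1.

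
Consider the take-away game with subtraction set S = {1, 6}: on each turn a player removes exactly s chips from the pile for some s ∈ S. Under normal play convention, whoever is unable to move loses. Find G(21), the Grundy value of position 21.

0

G(0) = 0
G(1) = mex{0} = 1
G(2) = mex{1} = 0
G(3) = mex{0} = 1
G(4) = mex{1} = 0
G(5) = mex{0} = 1
G(6) = mex{1,0} = 2
G(7) = mex{2,1} = 0
G(8) = mex{0,0} = 1
G(9) = mex{1,1} = 0
G(10) = mex{0,0} = 1
G(11) = mex{1,1} = 0
G(12) = mex{0,2} = 1
G(13) = mex{1,0} = 2
G(14) = mex{2,1} = 0
G(15) = mex{0,0} = 1
G(16) = mex{1,1} = 0
G(17) = mex{0,0} = 1
G(18) = mex{1,1} = 0
G(19) = mex{0,2} = 1
G(20) = mex{1,0} = 2
G(21) = mex{2,1} = 0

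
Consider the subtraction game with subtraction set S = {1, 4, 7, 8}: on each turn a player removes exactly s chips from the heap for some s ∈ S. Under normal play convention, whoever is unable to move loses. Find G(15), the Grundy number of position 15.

n :  0  1  2  3  4  5  6  7  8  9 10 11 12 13 14 15
G :  0  1  0  1  2  0  1  2  3  2  3  0  1  3  0  1

1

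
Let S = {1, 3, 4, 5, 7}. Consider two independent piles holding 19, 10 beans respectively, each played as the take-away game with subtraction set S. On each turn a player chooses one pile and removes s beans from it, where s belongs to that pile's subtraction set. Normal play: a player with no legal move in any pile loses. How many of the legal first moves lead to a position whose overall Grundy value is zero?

4

All piles use S = {1, 3, 4, 5, 7}:
G(0) = 0
G(1) = mex{0} = 1
G(2) = mex{1} = 0
G(3) = mex{0,0} = 1
G(4) = mex{1,1,0} = 2
G(5) = mex{2,0,1,0} = 3
G(6) = mex{3,1,0,1} = 2
G(7) = mex{2,2,1,0,0} = 3
G(8) = mex{3,3,2,1,1} = 0
G(9) = mex{0,2,3,2,0} = 1
G(10) = mex{1,3,2,3,1} = 0
G(11) = mex{0,0,3,2,2} = 1
G(12) = mex{1,1,0,3,3} = 2
G(13) = mex{2,0,1,0,2} = 3
G(14) = mex{3,1,0,1,3} = 2
G(15) = mex{2,2,1,0,0} = 3
G(16) = mex{3,3,2,1,1} = 0
G(17) = mex{0,2,3,2,0} = 1
G(18) = mex{1,3,2,3,1} = 0
G(19) = mex{0,0,3,2,2} = 1
Pile A: G(19) = 1.
Pile B: G(10) = 0.
Combined Grundy value = 1 ⊕ 0 = 1.
A winning move leaves total XOR = 0, i.e. changes one component's Grundy value g to g ⊕ X where X is the current total.
Pile A: need g' = 1⊕1 = 0. Options: 19−1→G=0, 19−3→G=0, 19−4→G=3, 19−5→G=2, 19−7→G=2. Hits: 2.
Pile B: need g' = 0⊕1 = 1. Options: 10−1→G=1, 10−3→G=3, 10−4→G=2, 10−5→G=3, 10−7→G=1. Hits: 2.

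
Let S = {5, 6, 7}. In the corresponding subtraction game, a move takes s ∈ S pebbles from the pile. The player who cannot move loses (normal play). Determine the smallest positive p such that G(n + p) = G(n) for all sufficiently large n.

G(0) = 0
G(1) = mex{} = 0
G(2) = mex{} = 0
G(3) = mex{} = 0
G(4) = mex{} = 0
G(5) = mex{0} = 1
G(6) = mex{0,0} = 1
G(7) = mex{0,0,0} = 1
G(8) = mex{0,0,0} = 1
G(9) = mex{0,0,0} = 1
G(10) = mex{1,0,0} = 2
G(11) = mex{1,1,0} = 2
G(12) = mex{1,1,1} = 0
G(13) = mex{1,1,1} = 0
G(14) = mex{1,1,1} = 0
G(15) = mex{2,1,1} = 0
G(16) = mex{2,2,1} = 0
G(17) = mex{0,2,2} = 1
G(18) = mex{0,0,2} = 1
G(19) = mex{0,0,0} = 1
G(20) = mex{0,0,0} = 1
G(21) = mex{0,0,0} = 1
G(22) = mex{1,0,0} = 2
G(23) = mex{1,1,0} = 2
G(24) = mex{1,1,1} = 0
G(25) = mex{1,1,1} = 0
G(n+12) = G(n) holds for n = 0,…,6 (a full window of length max(S) = 7), so the sequence is purely periodic with period 12.

12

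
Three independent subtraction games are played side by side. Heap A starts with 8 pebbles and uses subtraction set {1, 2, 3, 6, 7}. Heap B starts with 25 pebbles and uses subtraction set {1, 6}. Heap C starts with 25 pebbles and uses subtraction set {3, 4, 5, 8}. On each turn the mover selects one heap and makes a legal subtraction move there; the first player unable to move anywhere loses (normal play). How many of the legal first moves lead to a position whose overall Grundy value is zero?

5

Heap A, S = {1, 2, 3, 6, 7}:
G(0) = 0
G(1) = mex{0} = 1
G(2) = mex{1,0} = 2
G(3) = mex{2,1,0} = 3
G(4) = mex{3,2,1} = 0
G(5) = mex{0,3,2} = 1
G(6) = mex{1,0,3,0} = 2
G(7) = mex{2,1,0,1,0} = 3
G(8) = mex{3,2,1,2,1} = 0
G_A(8) = 0.
Heap B, S = {1, 6}:
n :  0  1  2  3  4  5  6  7  8  9 10 11 12 13 14 15 16 17 18 19 20 21 22 23 24 25
G :  0  1  0  1  0  1  2  0  1  0  1  0  1  2  0  1  0  1  0  1  2  0  1  0  1  0
G_B(25) = 0.
Heap C, S = {3, 4, 5, 8}:
n :  0  1  2  3  4  5  6  7  8  9 10 11 12 13 14 15 16 17 18 19 20 21 22 23 24 25
G :  0  0  0  1  1  1  2  2  2  3  3  0  0  0  1  1  1  2  2  2  3  3  0  0  0  1
G_C(25) = 1.
Combined Grundy value = 0 ⊕ 0 ⊕ 1 = 1.
A winning move leaves total XOR = 0, i.e. changes one component's Grundy value g to g ⊕ X where X is the current total.
Heap A: need g' = 0⊕1 = 1. Options: 8−1→G=3, 8−2→G=2, 8−3→G=1, 8−6→G=2, 8−7→G=1. Hits: 2.
Heap B: need g' = 0⊕1 = 1. Options: 25−1→G=1, 25−6→G=1. Hits: 2.
Heap C: need g' = 1⊕1 = 0. Options: 25−3→G=0, 25−4→G=3, 25−5→G=3, 25−8→G=2. Hits: 1.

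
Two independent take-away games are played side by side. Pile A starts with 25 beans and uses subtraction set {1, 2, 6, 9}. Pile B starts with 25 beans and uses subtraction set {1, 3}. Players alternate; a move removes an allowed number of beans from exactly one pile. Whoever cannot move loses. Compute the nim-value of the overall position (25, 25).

Pile A, S = {1, 2, 6, 9}:
G(0) = 0
G(1) = mex{0} = 1
G(2) = mex{1,0} = 2
G(3) = mex{2,1} = 0
G(4) = mex{0,2} = 1
G(5) = mex{1,0} = 2
G(6) = mex{2,1,0} = 3
G(7) = mex{3,2,1} = 0
G(8) = mex{0,3,2} = 1
G(9) = mex{1,0,0,0} = 2
G(10) = mex{2,1,1,1} = 0
G(11) = mex{0,2,2,2} = 1
G(12) = mex{1,0,3,0} = 2
G(13) = mex{2,1,0,1} = 3
G(14) = mex{3,2,1,2} = 0
G(15) = mex{0,3,2,3} = 1
G(16) = mex{1,0,0,0} = 2
G(17) = mex{2,1,1,1} = 0
G(18) = mex{0,2,2,2} = 1
G(19) = mex{1,0,3,0} = 2
G(20) = mex{2,1,0,1} = 3
G(21) = mex{3,2,1,2} = 0
G(22) = mex{0,3,2,3} = 1
G(23) = mex{1,0,0,0} = 2
G(24) = mex{2,1,1,1} = 0
G(25) = mex{0,2,2,2} = 1
G_A(25) = 1.
Pile B, S = {1, 3}:
n :  0  1  2  3  4  5  6  7  8  9 10 11 12 13 14 15 16 17 18 19 20 21 22 23 24 25
G :  0  1  0  1  0  1  0  1  0  1  0  1  0  1  0  1  0  1  0  1  0  1  0  1  0  1
G_B(25) = 1.
Combined Grundy value = 1 ⊕ 1 = 0.

0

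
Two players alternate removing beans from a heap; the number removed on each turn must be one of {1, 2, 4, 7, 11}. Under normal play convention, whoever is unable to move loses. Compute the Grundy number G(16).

1

n :  0  1  2  3  4  5  6  7  8  9 10 11 12 13 14 15 16
G :  0  1  2  0  1  2  0  1  2  0  1  2  0  1  2  0  1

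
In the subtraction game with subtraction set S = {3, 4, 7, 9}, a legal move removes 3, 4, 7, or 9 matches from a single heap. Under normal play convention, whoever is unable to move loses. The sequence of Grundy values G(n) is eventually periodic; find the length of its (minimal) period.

G(0) = 0
G(1) = mex{} = 0
G(2) = mex{} = 0
G(3) = mex{0} = 1
G(4) = mex{0,0} = 1
G(5) = mex{0,0} = 1
G(6) = mex{1,0} = 2
G(7) = mex{1,1,0} = 2
G(8) = mex{1,1,0} = 2
G(9) = mex{2,1,0,0} = 3
G(10) = mex{2,2,1,0} = 3
G(11) = mex{2,2,1,0} = 3
G(12) = mex{3,2,1,1} = 0
G(13) = mex{3,3,2,1} = 0
G(14) = mex{3,3,2,1} = 0
G(15) = mex{0,3,2,2} = 1
G(16) = mex{0,0,3,2} = 1
G(17) = mex{0,0,3,2} = 1
G(18) = mex{1,0,3,3} = 2
G(19) = mex{1,1,0,3} = 2
G(20) = mex{1,1,0,3} = 2
G(21) = mex{2,1,0,0} = 3
G(22) = mex{2,2,1,0} = 3
G(23) = mex{2,2,1,0} = 3
G(24) = mex{3,2,1,1} = 0
G(25) = mex{3,3,2,1} = 0
G(n+12) = G(n) holds for n = 0,…,8 (a full window of length max(S) = 9), so the sequence is purely periodic with period 12.

12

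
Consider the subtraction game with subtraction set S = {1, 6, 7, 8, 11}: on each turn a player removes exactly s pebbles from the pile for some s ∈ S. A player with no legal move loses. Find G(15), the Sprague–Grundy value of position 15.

n :  0  1  2  3  4  5  6  7  8  9 10 11 12 13 14 15
G :  0  1  0  1  0  1  2  3  2  3  2  3  4  5  0  1

1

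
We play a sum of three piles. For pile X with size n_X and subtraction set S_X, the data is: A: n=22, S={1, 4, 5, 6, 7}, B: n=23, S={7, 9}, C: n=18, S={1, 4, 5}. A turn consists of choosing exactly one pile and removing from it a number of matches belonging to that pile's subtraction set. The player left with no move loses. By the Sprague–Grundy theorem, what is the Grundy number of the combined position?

1

Pile A, S = {1, 4, 5, 6, 7}:
G(0) = 0
G(1) = mex{0} = 1
G(2) = mex{1} = 0
G(3) = mex{0} = 1
G(4) = mex{1,0} = 2
G(5) = mex{2,1,0} = 3
G(6) = mex{3,0,1,0} = 2
G(7) = mex{2,1,0,1,0} = 3
G(8) = mex{3,2,1,0,1} = 4
G(9) = mex{4,3,2,1,0} = 5
G(10) = mex{5,2,3,2,1} = 0
G(11) = mex{0,3,2,3,2} = 1
G(12) = mex{1,4,3,2,3} = 0
G(13) = mex{0,5,4,3,2} = 1
G(14) = mex{1,0,5,4,3} = 2
G(15) = mex{2,1,0,5,4} = 3
G(16) = mex{3,0,1,0,5} = 2
G(17) = mex{2,1,0,1,0} = 3
G(18) = mex{3,2,1,0,1} = 4
G(19) = mex{4,3,2,1,0} = 5
G(20) = mex{5,2,3,2,1} = 0
G(21) = mex{0,3,2,3,2} = 1
G(22) = mex{1,4,3,2,3} = 0
G_A(22) = 0.
Pile B, S = {7, 9}:
G(0) = 0
G(1) = mex{} = 0
G(2) = mex{} = 0
G(3) = mex{} = 0
G(4) = mex{} = 0
G(5) = mex{} = 0
G(6) = mex{} = 0
G(7) = mex{0} = 1
G(8) = mex{0} = 1
G(9) = mex{0,0} = 1
G(10) = mex{0,0} = 1
G(11) = mex{0,0} = 1
G(12) = mex{0,0} = 1
G(13) = mex{0,0} = 1
G(14) = mex{1,0} = 2
G(15) = mex{1,0} = 2
G(16) = mex{1,1} = 0
G(17) = mex{1,1} = 0
G(18) = mex{1,1} = 0
G(19) = mex{1,1} = 0
G(20) = mex{1,1} = 0
G(21) = mex{2,1} = 0
G(22) = mex{2,1} = 0
G(23) = mex{0,2} = 1
G_B(23) = 1.
Pile C, S = {1, 4, 5}:
n :  0  1  2  3  4  5  6  7  8  9 10 11 12 13 14 15 16 17 18
G :  0  1  0  1  2  3  2  3  0  1  0  1  2  3  2  3  0  1  0
G_C(18) = 0.
Combined Grundy value = 0 ⊕ 1 ⊕ 0 = 1.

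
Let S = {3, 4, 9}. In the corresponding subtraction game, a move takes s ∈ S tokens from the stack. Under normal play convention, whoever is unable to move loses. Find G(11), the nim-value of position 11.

1

G(0) = 0
G(1) = mex{} = 0
G(2) = mex{} = 0
G(3) = mex{0} = 1
G(4) = mex{0,0} = 1
G(5) = mex{0,0} = 1
G(6) = mex{1,0} = 2
G(7) = mex{1,1} = 0
G(8) = mex{1,1} = 0
G(9) = mex{2,1,0} = 3
G(10) = mex{0,2,0} = 1
G(11) = mex{0,0,0} = 1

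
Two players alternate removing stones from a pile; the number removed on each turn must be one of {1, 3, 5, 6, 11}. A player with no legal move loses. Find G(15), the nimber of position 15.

1

G(0) = 0
G(1) = mex{0} = 1
G(2) = mex{1} = 0
G(3) = mex{0,0} = 1
G(4) = mex{1,1} = 0
G(5) = mex{0,0,0} = 1
G(6) = mex{1,1,1,0} = 2
G(7) = mex{2,0,0,1} = 3
G(8) = mex{3,1,1,0} = 2
G(9) = mex{2,2,0,1} = 3
G(10) = mex{3,3,1,0} = 2
G(11) = mex{2,2,2,1,0} = 3
G(12) = mex{3,3,3,2,1} = 0
G(13) = mex{0,2,2,3,0} = 1
G(14) = mex{1,3,3,2,1} = 0
G(15) = mex{0,0,2,3,0} = 1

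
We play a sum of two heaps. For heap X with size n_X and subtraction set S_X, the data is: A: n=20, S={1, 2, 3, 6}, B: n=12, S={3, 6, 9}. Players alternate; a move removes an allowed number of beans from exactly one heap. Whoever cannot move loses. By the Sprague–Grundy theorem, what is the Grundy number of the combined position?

Heap A, S = {1, 2, 3, 6}:
G(0) = 0
G(1) = mex{0} = 1
G(2) = mex{1,0} = 2
G(3) = mex{2,1,0} = 3
G(4) = mex{3,2,1} = 0
G(5) = mex{0,3,2} = 1
G(6) = mex{1,0,3,0} = 2
G(7) = mex{2,1,0,1} = 3
G(8) = mex{3,2,1,2} = 0
G(9) = mex{0,3,2,3} = 1
G(10) = mex{1,0,3,0} = 2
G(11) = mex{2,1,0,1} = 3
G(12) = mex{3,2,1,2} = 0
G(13) = mex{0,3,2,3} = 1
G(14) = mex{1,0,3,0} = 2
G(15) = mex{2,1,0,1} = 3
G(16) = mex{3,2,1,2} = 0
G(17) = mex{0,3,2,3} = 1
G(18) = mex{1,0,3,0} = 2
G(19) = mex{2,1,0,1} = 3
G(20) = mex{3,2,1,2} = 0
G_A(20) = 0.
Heap B, S = {3, 6, 9}:
G(0) = 0
G(1) = mex{} = 0
G(2) = mex{} = 0
G(3) = mex{0} = 1
G(4) = mex{0} = 1
G(5) = mex{0} = 1
G(6) = mex{1,0} = 2
G(7) = mex{1,0} = 2
G(8) = mex{1,0} = 2
G(9) = mex{2,1,0} = 3
G(10) = mex{2,1,0} = 3
G(11) = mex{2,1,0} = 3
G(12) = mex{3,2,1} = 0
G_B(12) = 0.
Combined Grundy value = 0 ⊕ 0 = 0.

0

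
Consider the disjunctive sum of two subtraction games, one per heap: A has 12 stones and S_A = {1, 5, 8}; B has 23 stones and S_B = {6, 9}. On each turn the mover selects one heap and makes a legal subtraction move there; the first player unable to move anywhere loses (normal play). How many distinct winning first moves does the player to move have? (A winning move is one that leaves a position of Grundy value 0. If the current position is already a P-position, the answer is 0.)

2

Heap A, S = {1, 5, 8}:
G(0) = 0
G(1) = mex{0} = 1
G(2) = mex{1} = 0
G(3) = mex{0} = 1
G(4) = mex{1} = 0
G(5) = mex{0,0} = 1
G(6) = mex{1,1} = 0
G(7) = mex{0,0} = 1
G(8) = mex{1,1,0} = 2
G(9) = mex{2,0,1} = 3
G(10) = mex{3,1,0} = 2
G(11) = mex{2,0,1} = 3
G(12) = mex{3,1,0} = 2
G_A(12) = 2.
Heap B, S = {6, 9}:
G(0) = 0
G(1) = mex{} = 0
G(2) = mex{} = 0
G(3) = mex{} = 0
G(4) = mex{} = 0
G(5) = mex{} = 0
G(6) = mex{0} = 1
G(7) = mex{0} = 1
G(8) = mex{0} = 1
G(9) = mex{0,0} = 1
G(10) = mex{0,0} = 1
G(11) = mex{0,0} = 1
G(12) = mex{1,0} = 2
G(13) = mex{1,0} = 2
G(14) = mex{1,0} = 2
G(15) = mex{1,1} = 0
G(16) = mex{1,1} = 0
G(17) = mex{1,1} = 0
G(18) = mex{2,1} = 0
G(19) = mex{2,1} = 0
G(20) = mex{2,1} = 0
G(21) = mex{0,2} = 1
G(22) = mex{0,2} = 1
G(23) = mex{0,2} = 1
G_B(23) = 1.
Combined Grundy value = 2 ⊕ 1 = 3.
A winning move leaves total XOR = 0, i.e. changes one component's Grundy value g to g ⊕ X where X is the current total.
Heap A: need g' = 2⊕3 = 1. Options: 12−1→G=3, 12−5→G=1, 12−8→G=0. Hits: 1.
Heap B: need g' = 1⊕3 = 2. Options: 23−6→G=0, 23−9→G=2. Hits: 1.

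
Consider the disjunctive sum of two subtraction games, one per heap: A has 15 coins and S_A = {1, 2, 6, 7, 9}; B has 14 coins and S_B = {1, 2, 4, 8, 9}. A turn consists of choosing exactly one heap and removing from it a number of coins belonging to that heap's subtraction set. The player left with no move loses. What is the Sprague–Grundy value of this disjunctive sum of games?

5

Heap A, S = {1, 2, 6, 7, 9}:
G(0) = 0
G(1) = mex{0} = 1
G(2) = mex{1,0} = 2
G(3) = mex{2,1} = 0
G(4) = mex{0,2} = 1
G(5) = mex{1,0} = 2
G(6) = mex{2,1,0} = 3
G(7) = mex{3,2,1,0} = 4
G(8) = mex{4,3,2,1} = 0
G(9) = mex{0,4,0,2,0} = 1
G(10) = mex{1,0,1,0,1} = 2
G(11) = mex{2,1,2,1,2} = 0
G(12) = mex{0,2,3,2,0} = 1
G(13) = mex{1,0,4,3,1} = 2
G(14) = mex{2,1,0,4,2} = 3
G(15) = mex{3,2,1,0,3} = 4
G_A(15) = 4.
Heap B, S = {1, 2, 4, 8, 9}:
n :  0  1  2  3  4  5  6  7  8  9 10 11 12 13 14
G :  0  1  2  0  1  2  0  1  2  3  4  5  3  0  1
G_B(14) = 1.
Combined Grundy value = 4 ⊕ 1 = 5.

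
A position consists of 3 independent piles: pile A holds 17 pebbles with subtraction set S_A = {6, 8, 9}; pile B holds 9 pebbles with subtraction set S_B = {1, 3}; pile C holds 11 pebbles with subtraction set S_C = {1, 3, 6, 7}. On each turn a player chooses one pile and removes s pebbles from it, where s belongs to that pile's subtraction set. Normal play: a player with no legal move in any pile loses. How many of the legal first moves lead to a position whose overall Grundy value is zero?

Pile A, S = {6, 8, 9}:
n :  0  1  2  3  4  5  6  7  8  9 10 11 12 13 14 15 16 17
G :  0  0  0  0  0  0  1  1  1  1  1  1  2  2  2  0  0  0
G_A(17) = 0.
Pile B, S = {1, 3}:
n : 0 1 2 3 4 5 6 7 8 9
G : 0 1 0 1 0 1 0 1 0 1
G_B(9) = 1.
Pile C, S = {1, 3, 6, 7}:
n :  0  1  2  3  4  5  6  7  8  9 10 11
G :  0  1  0  1  0  1  2  3  2  3  2  3
G_C(11) = 3.
Combined Grundy value = 0 ⊕ 1 ⊕ 3 = 2.
A winning move leaves total XOR = 0, i.e. changes one component's Grundy value g to g ⊕ X where X is the current total.
Pile A: need g' = 0⊕2 = 2. Options: 17−6→G=1, 17−8→G=1, 17−9→G=1. Hits: 0.
Pile B: need g' = 1⊕2 = 3. Options: 9−1→G=0, 9−3→G=0. Hits: 0.
Pile C: need g' = 3⊕2 = 1. Options: 11−1→G=2, 11−3→G=2, 11−6→G=1, 11−7→G=0. Hits: 1.

1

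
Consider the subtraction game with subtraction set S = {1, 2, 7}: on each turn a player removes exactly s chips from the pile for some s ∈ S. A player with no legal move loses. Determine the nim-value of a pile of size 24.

n :  0  1  2  3  4  5  6  7  8  9 10 11 12 13 14 15 16 17 18 19 20 21 22 23 24
G :  0  1  2  0  1  2  0  1  2  0  1  2  0  1  2  0  1  2  0  1  2  0  1  2  0

0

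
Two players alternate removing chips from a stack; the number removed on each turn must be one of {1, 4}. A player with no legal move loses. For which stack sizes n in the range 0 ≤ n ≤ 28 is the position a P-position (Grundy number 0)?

n :  0  1  2  3  4  5  6  7  8  9 10 11 12 13 14 15 16 17 18 19 20 21 22 23 24 25 26 27 28
G :  0  1  0  1  2  0  1  0  1  2  0  1  0  1  2  0  1  0  1  2  0  1  0  1  2  0  1  0  1
P-positions are exactly the n with G(n) = 0.

0, 2, 5, 7, 10, 12, 15, 17, 20, 22, 25, 27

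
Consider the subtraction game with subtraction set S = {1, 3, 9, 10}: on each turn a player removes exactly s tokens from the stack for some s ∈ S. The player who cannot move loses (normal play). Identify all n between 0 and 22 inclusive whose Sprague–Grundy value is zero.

0, 2, 4, 6, 8, 19, 21

n :  0  1  2  3  4  5  6  7  8  9 10 11 12 13 14 15 16 17 18 19 20 21 22
G :  0  1  0  1  0  1  0  1  0  1  2  3  2  3  2  3  2  3  2  0  1  0  1
P-positions are exactly the n with G(n) = 0.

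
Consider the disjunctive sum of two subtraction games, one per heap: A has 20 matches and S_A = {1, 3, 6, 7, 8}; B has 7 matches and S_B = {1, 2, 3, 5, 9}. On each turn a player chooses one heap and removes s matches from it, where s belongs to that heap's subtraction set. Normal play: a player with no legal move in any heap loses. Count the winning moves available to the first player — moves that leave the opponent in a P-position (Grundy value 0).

0

Heap A, S = {1, 3, 6, 7, 8}:
n :  0  1  2  3  4  5  6  7  8  9 10 11 12 13 14 15 16 17 18 19 20
G :  0  1  0  1  0  1  2  3  2  3  2  3  4  0  1  0  1  0  1  2  3
G_A(20) = 3.
Heap B, S = {1, 2, 3, 5, 9}:
n : 0 1 2 3 4 5 6 7
G : 0 1 2 3 0 1 2 3
G_B(7) = 3.
Combined Grundy value = 3 ⊕ 3 = 0.
A winning move leaves total XOR = 0, i.e. changes one component's Grundy value g to g ⊕ X where X is the current total.
Heap A: target g' = 3⊕0 = 3, but every legal move changes the Grundy value (mex property), so 0 moves.
Heap B: target g' = 3⊕0 = 3, but every legal move changes the Grundy value (mex property), so 0 moves.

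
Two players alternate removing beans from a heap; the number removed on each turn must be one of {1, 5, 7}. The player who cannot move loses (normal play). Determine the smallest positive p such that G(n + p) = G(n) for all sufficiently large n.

2

G(0) = 0
G(1) = mex{0} = 1
G(2) = mex{1} = 0
G(3) = mex{0} = 1
G(4) = mex{1} = 0
G(5) = mex{0,0} = 1
G(6) = mex{1,1} = 0
G(7) = mex{0,0,0} = 1
G(8) = mex{1,1,1} = 0
G(9) = mex{0,0,0} = 1
G(10) = mex{1,1,1} = 0
G(11) = mex{0,0,0} = 1
G(12) = mex{1,1,1} = 0
G(13) = mex{0,0,0} = 1
G(14) = mex{1,1,1} = 0
G(n+2) = G(n) holds for n = 0,…,6 (a full window of length max(S) = 7), so the sequence is purely periodic with period 2.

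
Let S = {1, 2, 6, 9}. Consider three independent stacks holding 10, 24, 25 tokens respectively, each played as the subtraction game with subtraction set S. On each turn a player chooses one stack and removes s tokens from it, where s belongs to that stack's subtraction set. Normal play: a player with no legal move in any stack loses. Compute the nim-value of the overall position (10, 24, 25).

All stacks use S = {1, 2, 6, 9}:
G(0) = 0
G(1) = mex{0} = 1
G(2) = mex{1,0} = 2
G(3) = mex{2,1} = 0
G(4) = mex{0,2} = 1
G(5) = mex{1,0} = 2
G(6) = mex{2,1,0} = 3
G(7) = mex{3,2,1} = 0
G(8) = mex{0,3,2} = 1
G(9) = mex{1,0,0,0} = 2
G(10) = mex{2,1,1,1} = 0
G(11) = mex{0,2,2,2} = 1
G(12) = mex{1,0,3,0} = 2
G(13) = mex{2,1,0,1} = 3
G(14) = mex{3,2,1,2} = 0
G(15) = mex{0,3,2,3} = 1
G(16) = mex{1,0,0,0} = 2
G(17) = mex{2,1,1,1} = 0
G(18) = mex{0,2,2,2} = 1
G(19) = mex{1,0,3,0} = 2
G(20) = mex{2,1,0,1} = 3
G(21) = mex{3,2,1,2} = 0
G(22) = mex{0,3,2,3} = 1
G(23) = mex{1,0,0,0} = 2
G(24) = mex{2,1,1,1} = 0
G(25) = mex{0,2,2,2} = 1
Stack A: G(10) = 0.
Stack B: G(24) = 0.
Stack C: G(25) = 1.
Combined Grundy value = 0 ⊕ 0 ⊕ 1 = 1.

1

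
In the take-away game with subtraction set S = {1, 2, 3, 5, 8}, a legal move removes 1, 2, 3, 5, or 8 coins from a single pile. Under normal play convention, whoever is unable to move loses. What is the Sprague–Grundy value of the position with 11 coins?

G(0) = 0
G(1) = mex{0} = 1
G(2) = mex{1,0} = 2
G(3) = mex{2,1,0} = 3
G(4) = mex{3,2,1} = 0
G(5) = mex{0,3,2,0} = 1
G(6) = mex{1,0,3,1} = 2
G(7) = mex{2,1,0,2} = 3
G(8) = mex{3,2,1,3,0} = 4
G(9) = mex{4,3,2,0,1} = 5
G(10) = mex{5,4,3,1,2} = 0
G(11) = mex{0,5,4,2,3} = 1

1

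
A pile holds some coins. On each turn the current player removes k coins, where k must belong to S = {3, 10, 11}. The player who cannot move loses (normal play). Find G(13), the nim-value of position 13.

n :  0  1  2  3  4  5  6  7  8  9 10 11 12 13
G :  0  0  0  1  1  1  0  0  0  1  1  1  2  2

2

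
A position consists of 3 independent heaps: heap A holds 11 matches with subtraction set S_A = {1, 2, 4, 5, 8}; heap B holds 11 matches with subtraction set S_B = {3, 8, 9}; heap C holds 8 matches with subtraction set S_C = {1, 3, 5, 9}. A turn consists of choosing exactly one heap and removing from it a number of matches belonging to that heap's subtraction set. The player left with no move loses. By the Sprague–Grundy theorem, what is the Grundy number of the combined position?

1

Heap A, S = {1, 2, 4, 5, 8}:
n :  0  1  2  3  4  5  6  7  8  9 10 11
G :  0  1  2  0  1  2  0  1  2  0  1  2
G_A(11) = 2.
Heap B, S = {3, 8, 9}:
G(0) = 0
G(1) = mex{} = 0
G(2) = mex{} = 0
G(3) = mex{0} = 1
G(4) = mex{0} = 1
G(5) = mex{0} = 1
G(6) = mex{1} = 0
G(7) = mex{1} = 0
G(8) = mex{1,0} = 2
G(9) = mex{0,0,0} = 1
G(10) = mex{0,0,0} = 1
G(11) = mex{2,1,0} = 3
G_B(11) = 3.
Heap C, S = {1, 3, 5, 9}:
n : 0 1 2 3 4 5 6 7 8
G : 0 1 0 1 0 1 0 1 0
G_C(8) = 0.
Combined Grundy value = 2 ⊕ 3 ⊕ 0 = 1.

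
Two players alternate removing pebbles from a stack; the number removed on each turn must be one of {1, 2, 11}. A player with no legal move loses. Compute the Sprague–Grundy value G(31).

G(0) = 0
G(1) = mex{0} = 1
G(2) = mex{1,0} = 2
G(3) = mex{2,1} = 0
G(4) = mex{0,2} = 1
G(5) = mex{1,0} = 2
G(6) = mex{2,1} = 0
G(7) = mex{0,2} = 1
G(8) = mex{1,0} = 2
G(9) = mex{2,1} = 0
G(10) = mex{0,2} = 1
G(11) = mex{1,0,0} = 2
G(12) = mex{2,1,1} = 0
G(13) = mex{0,2,2} = 1
G(14) = mex{1,0,0} = 2
G(15) = mex{2,1,1} = 0
G(16) = mex{0,2,2} = 1
G(17) = mex{1,0,0} = 2
G(18) = mex{2,1,1} = 0
G(19) = mex{0,2,2} = 1
G(20) = mex{1,0,0} = 2
G(21) = mex{2,1,1} = 0
G(22) = mex{0,2,2} = 1
G(23) = mex{1,0,0} = 2
G(24) = mex{2,1,1} = 0
G(25) = mex{0,2,2} = 1
G(26) = mex{1,0,0} = 2
G(27) = mex{2,1,1} = 0
G(28) = mex{0,2,2} = 1
G(29) = mex{1,0,0} = 2
G(30) = mex{2,1,1} = 0
G(31) = mex{0,2,2} = 1

1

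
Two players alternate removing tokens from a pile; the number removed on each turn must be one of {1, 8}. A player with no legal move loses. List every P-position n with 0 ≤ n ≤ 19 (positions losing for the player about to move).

G(0) = 0
G(1) = mex{0} = 1
G(2) = mex{1} = 0
G(3) = mex{0} = 1
G(4) = mex{1} = 0
G(5) = mex{0} = 1
G(6) = mex{1} = 0
G(7) = mex{0} = 1
G(8) = mex{1,0} = 2
G(9) = mex{2,1} = 0
G(10) = mex{0,0} = 1
G(11) = mex{1,1} = 0
G(12) = mex{0,0} = 1
G(13) = mex{1,1} = 0
G(14) = mex{0,0} = 1
G(15) = mex{1,1} = 0
G(16) = mex{0,2} = 1
G(17) = mex{1,0} = 2
G(18) = mex{2,1} = 0
G(19) = mex{0,0} = 1
P-positions are exactly the n with G(n) = 0.

0, 2, 4, 6, 9, 11, 13, 15, 18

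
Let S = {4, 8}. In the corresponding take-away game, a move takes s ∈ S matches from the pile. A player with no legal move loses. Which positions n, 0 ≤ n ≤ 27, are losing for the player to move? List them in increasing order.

0, 1, 2, 3, 12, 13, 14, 15, 24, 25, 26, 27

n :  0  1  2  3  4  5  6  7  8  9 10 11 12 13 14 15 16 17 18 19 20 21 22 23 24 25 26 27
G :  0  0  0  0  1  1  1  1  2  2  2  2  0  0  0  0  1  1  1  1  2  2  2  2  0  0  0  0
P-positions are exactly the n with G(n) = 0.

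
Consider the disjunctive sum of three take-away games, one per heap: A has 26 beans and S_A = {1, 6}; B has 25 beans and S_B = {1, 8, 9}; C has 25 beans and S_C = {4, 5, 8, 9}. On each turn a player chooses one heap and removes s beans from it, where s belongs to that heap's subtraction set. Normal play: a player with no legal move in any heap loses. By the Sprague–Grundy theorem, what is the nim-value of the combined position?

Heap A, S = {1, 6}:
G(0) = 0
G(1) = mex{0} = 1
G(2) = mex{1} = 0
G(3) = mex{0} = 1
G(4) = mex{1} = 0
G(5) = mex{0} = 1
G(6) = mex{1,0} = 2
G(7) = mex{2,1} = 0
G(8) = mex{0,0} = 1
G(9) = mex{1,1} = 0
G(10) = mex{0,0} = 1
G(11) = mex{1,1} = 0
G(12) = mex{0,2} = 1
G(13) = mex{1,0} = 2
G(14) = mex{2,1} = 0
G(15) = mex{0,0} = 1
G(16) = mex{1,1} = 0
G(17) = mex{0,0} = 1
G(18) = mex{1,1} = 0
G(19) = mex{0,2} = 1
G(20) = mex{1,0} = 2
G(21) = mex{2,1} = 0
G(22) = mex{0,0} = 1
G(23) = mex{1,1} = 0
G(24) = mex{0,0} = 1
G(25) = mex{1,1} = 0
G(26) = mex{0,2} = 1
G_A(26) = 1.
Heap B, S = {1, 8, 9}:
n :  0  1  2  3  4  5  6  7  8  9 10 11 12 13 14 15 16 17 18 19 20 21 22 23 24 25
G :  0  1  0  1  0  1  0  1  2  3  2  3  2  3  2  3  0  1  0  1  0  1  0  1  2  3
G_B(25) = 3.
Heap C, S = {4, 5, 8, 9}:
n :  0  1  2  3  4  5  6  7  8  9 10 11 12 13 14 15 16 17 18 19 20 21 22 23 24 25
G :  0  0  0  0  1  1  1  1  2  2  2  2  3  0  0  0  0  1  1  1  1  2  2  2  2  3
G_C(25) = 3.
Combined Grundy value = 1 ⊕ 3 ⊕ 3 = 1.

1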